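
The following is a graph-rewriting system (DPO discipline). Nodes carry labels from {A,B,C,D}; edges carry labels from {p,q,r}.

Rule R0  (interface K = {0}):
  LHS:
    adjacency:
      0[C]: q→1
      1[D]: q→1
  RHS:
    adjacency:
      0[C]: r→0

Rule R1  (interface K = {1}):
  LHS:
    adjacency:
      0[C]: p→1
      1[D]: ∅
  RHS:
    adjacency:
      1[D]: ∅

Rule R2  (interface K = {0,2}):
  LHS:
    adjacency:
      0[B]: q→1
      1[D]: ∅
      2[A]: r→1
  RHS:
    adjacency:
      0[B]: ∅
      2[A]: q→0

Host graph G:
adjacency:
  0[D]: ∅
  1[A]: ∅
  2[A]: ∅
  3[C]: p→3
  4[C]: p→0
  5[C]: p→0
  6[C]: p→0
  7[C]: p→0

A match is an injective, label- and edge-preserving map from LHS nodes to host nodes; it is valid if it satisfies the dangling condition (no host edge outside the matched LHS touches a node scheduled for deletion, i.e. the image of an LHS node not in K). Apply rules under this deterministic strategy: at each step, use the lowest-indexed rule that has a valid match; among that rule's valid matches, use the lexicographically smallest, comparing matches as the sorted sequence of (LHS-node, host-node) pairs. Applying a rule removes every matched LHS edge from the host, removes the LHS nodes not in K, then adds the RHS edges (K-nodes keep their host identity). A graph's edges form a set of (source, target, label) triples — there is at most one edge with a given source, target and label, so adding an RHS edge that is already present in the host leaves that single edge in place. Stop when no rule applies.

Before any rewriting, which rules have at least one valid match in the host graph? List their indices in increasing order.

Answer: [R1]

Steps:
R0: no valid match — LHS pattern not found
R1: 4 valid matches — {0↦4, 1↦0}, {0↦5, 1↦0}, {0↦6, 1↦0} (+1 more)
R2: no valid match — LHS pattern not found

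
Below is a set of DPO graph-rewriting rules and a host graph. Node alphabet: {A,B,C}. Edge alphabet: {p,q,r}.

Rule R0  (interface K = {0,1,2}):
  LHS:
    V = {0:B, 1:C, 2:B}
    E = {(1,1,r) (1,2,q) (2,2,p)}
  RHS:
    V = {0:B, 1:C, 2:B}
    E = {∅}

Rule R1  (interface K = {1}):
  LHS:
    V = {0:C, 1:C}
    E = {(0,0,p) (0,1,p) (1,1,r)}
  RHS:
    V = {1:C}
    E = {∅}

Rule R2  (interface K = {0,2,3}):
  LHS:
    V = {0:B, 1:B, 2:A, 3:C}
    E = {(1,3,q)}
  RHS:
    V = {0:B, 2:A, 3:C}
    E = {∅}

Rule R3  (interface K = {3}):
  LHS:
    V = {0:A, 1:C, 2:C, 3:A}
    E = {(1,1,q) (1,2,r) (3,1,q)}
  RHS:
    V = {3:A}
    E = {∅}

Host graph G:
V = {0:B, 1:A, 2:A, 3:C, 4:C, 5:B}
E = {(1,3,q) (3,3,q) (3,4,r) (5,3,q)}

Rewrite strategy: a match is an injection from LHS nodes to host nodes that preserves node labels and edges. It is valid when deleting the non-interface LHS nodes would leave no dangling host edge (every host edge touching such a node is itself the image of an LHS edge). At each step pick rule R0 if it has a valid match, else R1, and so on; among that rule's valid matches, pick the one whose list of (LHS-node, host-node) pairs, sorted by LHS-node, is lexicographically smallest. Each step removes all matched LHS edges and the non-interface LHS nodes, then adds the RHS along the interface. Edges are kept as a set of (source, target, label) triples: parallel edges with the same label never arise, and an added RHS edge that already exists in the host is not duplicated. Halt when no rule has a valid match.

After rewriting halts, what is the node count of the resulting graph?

Answer: 2

Derivation:
initial: |V|=6 |E|=4  E = 1-q->3 3-q->3 3-r->4 5-q->3
step 1: apply R2 at {0↦0, 1↦5, 2↦1, 3↦3}  → |V|=5 |E|=3  E = 1-q->3 3-q->3 3-r->4
step 2: apply R3 at {0↦2, 1↦3, 2↦4, 3↦1}  → |V|=2 |E|=0  E = ∅
halt: no rule applies after step 2
NF nodes: {0:B, 1:A}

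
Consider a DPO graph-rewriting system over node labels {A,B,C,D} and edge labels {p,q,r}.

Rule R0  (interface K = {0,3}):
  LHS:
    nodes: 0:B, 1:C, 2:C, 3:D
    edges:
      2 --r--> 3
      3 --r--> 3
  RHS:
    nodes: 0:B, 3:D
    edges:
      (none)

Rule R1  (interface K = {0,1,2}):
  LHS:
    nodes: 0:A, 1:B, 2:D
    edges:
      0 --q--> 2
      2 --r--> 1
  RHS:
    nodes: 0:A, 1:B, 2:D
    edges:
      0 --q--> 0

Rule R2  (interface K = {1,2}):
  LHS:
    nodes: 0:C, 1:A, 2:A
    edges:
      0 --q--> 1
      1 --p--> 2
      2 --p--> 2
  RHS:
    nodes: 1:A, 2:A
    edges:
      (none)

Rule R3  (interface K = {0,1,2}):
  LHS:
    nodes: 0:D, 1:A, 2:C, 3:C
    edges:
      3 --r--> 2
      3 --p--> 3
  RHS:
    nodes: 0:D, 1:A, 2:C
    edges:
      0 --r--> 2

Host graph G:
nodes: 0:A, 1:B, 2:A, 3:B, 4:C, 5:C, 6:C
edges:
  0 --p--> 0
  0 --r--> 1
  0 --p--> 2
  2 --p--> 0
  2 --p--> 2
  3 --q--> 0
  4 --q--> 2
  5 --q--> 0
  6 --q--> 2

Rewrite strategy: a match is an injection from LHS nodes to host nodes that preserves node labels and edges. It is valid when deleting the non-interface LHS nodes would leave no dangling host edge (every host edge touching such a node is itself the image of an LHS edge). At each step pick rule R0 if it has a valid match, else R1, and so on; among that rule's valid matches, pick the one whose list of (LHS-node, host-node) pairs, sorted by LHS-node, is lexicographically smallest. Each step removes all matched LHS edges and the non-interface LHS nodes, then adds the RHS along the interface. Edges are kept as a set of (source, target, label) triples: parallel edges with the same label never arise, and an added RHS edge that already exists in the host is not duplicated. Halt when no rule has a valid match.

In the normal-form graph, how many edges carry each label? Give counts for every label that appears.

initial: |V|=7 |E|=9  E = 0-p->0 0-r->1 0-p->2 2-p->0 2-p->2 3-q->0 4-q->2 5-q->0 6-q->2
step 1: apply R2 at {0↦4, 1↦2, 2↦0}  → |V|=6 |E|=6  E = 0-r->1 0-p->2 2-p->2 3-q->0 5-q->0 6-q->2
step 2: apply R2 at {0↦5, 1↦0, 2↦2}  → |V|=5 |E|=3  E = 0-r->1 3-q->0 6-q->2
halt: no rule applies after step 2
NF edges: [(0, 1, 'r'), (3, 0, 'q'), (6, 2, 'q')]

Answer: q:2 r:1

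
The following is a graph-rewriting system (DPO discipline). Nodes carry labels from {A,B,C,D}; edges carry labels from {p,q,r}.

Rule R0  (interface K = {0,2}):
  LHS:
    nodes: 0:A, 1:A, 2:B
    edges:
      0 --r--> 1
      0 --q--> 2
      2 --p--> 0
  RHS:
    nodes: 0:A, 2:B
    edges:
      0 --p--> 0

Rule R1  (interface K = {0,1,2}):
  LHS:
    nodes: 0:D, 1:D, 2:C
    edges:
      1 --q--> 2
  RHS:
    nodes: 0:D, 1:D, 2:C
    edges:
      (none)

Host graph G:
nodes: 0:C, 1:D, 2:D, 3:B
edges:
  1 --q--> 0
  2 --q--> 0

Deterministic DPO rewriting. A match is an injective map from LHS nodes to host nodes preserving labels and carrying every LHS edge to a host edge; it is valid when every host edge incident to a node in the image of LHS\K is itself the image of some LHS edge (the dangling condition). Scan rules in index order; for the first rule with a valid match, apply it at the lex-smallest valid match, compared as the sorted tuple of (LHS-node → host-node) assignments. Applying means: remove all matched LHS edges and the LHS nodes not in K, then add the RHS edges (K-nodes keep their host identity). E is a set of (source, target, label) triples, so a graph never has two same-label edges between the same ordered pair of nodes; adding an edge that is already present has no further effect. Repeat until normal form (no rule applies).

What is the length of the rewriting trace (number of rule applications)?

Answer: 2

Steps:
initial: |V|=4 |E|=2  E = 1-q->0 2-q->0
step 1: apply R1 at {0↦1, 1↦2, 2↦0}  → |V|=4 |E|=1  E = 1-q->0
step 2: apply R1 at {0↦2, 1↦1, 2↦0}  → |V|=4 |E|=0  E = ∅
normal form: no rule applies after step 2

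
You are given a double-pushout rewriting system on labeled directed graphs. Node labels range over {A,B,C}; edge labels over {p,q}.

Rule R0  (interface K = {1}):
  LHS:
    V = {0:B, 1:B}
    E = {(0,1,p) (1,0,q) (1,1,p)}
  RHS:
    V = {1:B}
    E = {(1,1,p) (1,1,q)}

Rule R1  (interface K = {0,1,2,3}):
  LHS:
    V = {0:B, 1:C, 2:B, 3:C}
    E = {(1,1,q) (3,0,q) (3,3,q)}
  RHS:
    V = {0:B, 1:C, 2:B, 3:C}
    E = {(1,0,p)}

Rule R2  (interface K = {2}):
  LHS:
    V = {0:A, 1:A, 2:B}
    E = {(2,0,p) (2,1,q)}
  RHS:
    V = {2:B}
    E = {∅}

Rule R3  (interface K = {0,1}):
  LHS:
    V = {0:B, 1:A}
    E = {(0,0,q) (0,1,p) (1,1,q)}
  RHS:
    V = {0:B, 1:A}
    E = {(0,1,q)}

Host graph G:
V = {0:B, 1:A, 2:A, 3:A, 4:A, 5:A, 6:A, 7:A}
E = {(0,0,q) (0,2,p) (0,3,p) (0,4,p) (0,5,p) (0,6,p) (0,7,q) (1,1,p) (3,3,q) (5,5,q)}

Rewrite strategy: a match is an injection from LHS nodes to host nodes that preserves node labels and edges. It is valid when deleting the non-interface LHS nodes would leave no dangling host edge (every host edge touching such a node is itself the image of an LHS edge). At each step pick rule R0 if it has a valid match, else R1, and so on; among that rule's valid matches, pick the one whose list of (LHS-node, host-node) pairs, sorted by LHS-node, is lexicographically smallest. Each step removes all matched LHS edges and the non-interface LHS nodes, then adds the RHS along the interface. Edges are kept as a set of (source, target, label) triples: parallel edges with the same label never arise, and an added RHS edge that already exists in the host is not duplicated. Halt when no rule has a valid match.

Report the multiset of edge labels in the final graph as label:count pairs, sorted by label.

initial: |V|=8 |E|=10  E = 0-q->0 0-p->2 0-p->3 0-p->4 0-p->5 0-p->6 0-q->7 1-p->1 3-q->3 5-q->5
step 1: apply R2 at {0↦2, 1↦7, 2↦0}  → |V|=6 |E|=8  E = 0-q->0 0-p->3 0-p->4 0-p->5 0-p->6 1-p->1 3-q->3 5-q->5
step 2: apply R3 at {0↦0, 1↦3}  → |V|=6 |E|=6  E = 0-q->3 0-p->4 0-p->5 0-p->6 1-p->1 5-q->5
step 3: apply R2 at {0↦4, 1↦3, 2↦0}  → |V|=4 |E|=4  E = 0-p->5 0-p->6 1-p->1 5-q->5
halt: no rule applies after step 3
NF edges: [(0, 5, 'p'), (0, 6, 'p'), (1, 1, 'p'), (5, 5, 'q')]

Answer: p:3 q:1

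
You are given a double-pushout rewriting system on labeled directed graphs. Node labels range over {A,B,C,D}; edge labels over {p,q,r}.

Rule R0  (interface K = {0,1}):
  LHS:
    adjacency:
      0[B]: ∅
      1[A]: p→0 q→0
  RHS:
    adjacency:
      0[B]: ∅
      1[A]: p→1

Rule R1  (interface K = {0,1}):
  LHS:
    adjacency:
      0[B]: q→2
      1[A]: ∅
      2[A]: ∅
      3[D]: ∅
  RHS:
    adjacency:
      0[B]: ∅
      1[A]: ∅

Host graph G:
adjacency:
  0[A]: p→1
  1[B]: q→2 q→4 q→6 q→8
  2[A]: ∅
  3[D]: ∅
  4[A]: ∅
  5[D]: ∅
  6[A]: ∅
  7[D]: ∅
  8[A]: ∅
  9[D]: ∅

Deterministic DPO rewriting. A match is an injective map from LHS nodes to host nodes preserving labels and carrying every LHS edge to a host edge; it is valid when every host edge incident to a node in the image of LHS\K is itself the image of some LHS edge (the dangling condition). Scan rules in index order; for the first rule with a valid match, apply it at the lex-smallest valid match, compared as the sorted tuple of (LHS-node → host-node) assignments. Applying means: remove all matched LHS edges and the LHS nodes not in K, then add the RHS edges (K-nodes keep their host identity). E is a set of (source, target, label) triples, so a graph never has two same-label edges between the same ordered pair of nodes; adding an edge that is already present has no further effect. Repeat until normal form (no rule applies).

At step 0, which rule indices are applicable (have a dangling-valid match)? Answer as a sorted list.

R0: no valid match — LHS pattern not found
R1: 64 valid matches — {0↦1, 1↦0, 2↦2, 3↦3}, {0↦1, 1↦0, 2↦2, 3↦5}, {0↦1, 1↦0, 2↦2, 3↦7} (+61 more)

Answer: [R1]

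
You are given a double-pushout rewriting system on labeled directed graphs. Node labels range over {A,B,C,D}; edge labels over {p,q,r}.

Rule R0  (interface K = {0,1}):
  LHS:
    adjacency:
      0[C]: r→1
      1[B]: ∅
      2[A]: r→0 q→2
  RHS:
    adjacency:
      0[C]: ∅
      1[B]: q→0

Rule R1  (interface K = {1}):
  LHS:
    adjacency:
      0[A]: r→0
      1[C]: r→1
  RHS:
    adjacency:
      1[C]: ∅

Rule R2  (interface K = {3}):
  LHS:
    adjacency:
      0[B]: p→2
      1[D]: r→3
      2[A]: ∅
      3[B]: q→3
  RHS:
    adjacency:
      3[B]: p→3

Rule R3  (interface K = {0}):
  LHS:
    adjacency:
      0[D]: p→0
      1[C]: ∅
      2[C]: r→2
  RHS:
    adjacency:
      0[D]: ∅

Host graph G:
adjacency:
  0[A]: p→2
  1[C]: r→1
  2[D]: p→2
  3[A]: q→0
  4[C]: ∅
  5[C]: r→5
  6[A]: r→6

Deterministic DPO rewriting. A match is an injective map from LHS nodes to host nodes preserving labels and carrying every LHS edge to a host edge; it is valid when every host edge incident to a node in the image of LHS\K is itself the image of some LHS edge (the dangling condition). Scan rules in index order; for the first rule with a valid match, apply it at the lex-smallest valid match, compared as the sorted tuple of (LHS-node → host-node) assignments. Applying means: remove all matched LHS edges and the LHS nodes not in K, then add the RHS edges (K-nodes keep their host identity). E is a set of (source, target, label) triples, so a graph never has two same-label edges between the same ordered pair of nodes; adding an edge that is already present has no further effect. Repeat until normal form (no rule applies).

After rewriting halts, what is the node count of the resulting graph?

Answer: 4

Derivation:
initial: |V|=7 |E|=6  E = 0-p->2 1-r->1 2-p->2 3-q->0 5-r->5 6-r->6
step 1: apply R1 at {0↦6, 1↦1}  → |V|=6 |E|=4  E = 0-p->2 2-p->2 3-q->0 5-r->5
step 2: apply R3 at {0↦2, 1↦1, 2↦5}  → |V|=4 |E|=2  E = 0-p->2 3-q->0
final graph: no rule applies after step 2
NF nodes: {0:A, 2:D, 3:A, 4:C}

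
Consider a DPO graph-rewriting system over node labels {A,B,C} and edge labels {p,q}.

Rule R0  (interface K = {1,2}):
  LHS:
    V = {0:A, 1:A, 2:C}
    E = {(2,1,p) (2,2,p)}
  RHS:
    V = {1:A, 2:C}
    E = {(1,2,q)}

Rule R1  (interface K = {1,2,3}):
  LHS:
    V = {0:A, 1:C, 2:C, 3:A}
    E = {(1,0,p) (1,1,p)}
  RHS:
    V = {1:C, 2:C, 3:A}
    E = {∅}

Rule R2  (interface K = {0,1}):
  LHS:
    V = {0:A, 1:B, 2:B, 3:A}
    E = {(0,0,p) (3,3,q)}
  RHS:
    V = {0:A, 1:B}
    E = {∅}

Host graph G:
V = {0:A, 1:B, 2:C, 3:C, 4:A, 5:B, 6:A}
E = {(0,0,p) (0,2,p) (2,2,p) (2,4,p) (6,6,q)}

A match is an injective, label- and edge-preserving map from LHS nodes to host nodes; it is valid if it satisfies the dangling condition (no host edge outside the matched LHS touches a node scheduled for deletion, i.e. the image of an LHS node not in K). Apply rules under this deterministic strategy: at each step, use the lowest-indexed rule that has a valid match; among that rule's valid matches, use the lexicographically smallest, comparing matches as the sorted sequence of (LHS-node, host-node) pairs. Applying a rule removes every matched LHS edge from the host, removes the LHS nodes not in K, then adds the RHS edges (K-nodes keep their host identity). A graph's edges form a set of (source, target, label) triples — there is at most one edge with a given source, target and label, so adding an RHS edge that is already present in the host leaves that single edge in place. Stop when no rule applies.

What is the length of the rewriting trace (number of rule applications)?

start.  V:7 E:5  edges: 0-p->0 0-p->2 2-p->2 2-p->4 6-q->6
1. fire R1 via {0↦4, 1↦2, 2↦3, 3↦0}  →  V:6 E:3  edges: 0-p->0 0-p->2 6-q->6
2. fire R2 via {0↦0, 1↦1, 2↦5, 3↦6}  →  V:4 E:1  edges: 0-p->2
final graph: no rule applies after step 2

Answer: 2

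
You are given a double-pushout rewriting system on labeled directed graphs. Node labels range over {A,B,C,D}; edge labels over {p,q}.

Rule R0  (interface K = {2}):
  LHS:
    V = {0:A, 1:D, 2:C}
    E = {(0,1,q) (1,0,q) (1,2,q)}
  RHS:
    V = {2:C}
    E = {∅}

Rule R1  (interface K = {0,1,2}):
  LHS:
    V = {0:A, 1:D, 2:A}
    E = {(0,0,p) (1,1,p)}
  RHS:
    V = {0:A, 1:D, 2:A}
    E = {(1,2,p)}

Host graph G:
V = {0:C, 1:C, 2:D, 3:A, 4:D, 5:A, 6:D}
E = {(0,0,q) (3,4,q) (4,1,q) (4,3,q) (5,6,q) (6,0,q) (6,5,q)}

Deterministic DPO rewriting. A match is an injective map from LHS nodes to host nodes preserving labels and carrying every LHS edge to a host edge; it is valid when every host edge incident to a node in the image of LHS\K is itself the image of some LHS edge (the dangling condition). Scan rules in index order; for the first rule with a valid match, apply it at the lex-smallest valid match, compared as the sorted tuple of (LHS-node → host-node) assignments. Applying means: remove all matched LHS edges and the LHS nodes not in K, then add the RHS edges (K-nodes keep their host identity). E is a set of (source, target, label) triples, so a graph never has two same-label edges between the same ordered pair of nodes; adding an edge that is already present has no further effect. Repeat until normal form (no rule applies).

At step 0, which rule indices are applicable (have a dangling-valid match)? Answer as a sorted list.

Answer: [R0]

Derivation:
R0: 2 valid matches — {0↦3, 1↦4, 2↦1}, {0↦5, 1↦6, 2↦0}
R1: no valid match — LHS pattern not found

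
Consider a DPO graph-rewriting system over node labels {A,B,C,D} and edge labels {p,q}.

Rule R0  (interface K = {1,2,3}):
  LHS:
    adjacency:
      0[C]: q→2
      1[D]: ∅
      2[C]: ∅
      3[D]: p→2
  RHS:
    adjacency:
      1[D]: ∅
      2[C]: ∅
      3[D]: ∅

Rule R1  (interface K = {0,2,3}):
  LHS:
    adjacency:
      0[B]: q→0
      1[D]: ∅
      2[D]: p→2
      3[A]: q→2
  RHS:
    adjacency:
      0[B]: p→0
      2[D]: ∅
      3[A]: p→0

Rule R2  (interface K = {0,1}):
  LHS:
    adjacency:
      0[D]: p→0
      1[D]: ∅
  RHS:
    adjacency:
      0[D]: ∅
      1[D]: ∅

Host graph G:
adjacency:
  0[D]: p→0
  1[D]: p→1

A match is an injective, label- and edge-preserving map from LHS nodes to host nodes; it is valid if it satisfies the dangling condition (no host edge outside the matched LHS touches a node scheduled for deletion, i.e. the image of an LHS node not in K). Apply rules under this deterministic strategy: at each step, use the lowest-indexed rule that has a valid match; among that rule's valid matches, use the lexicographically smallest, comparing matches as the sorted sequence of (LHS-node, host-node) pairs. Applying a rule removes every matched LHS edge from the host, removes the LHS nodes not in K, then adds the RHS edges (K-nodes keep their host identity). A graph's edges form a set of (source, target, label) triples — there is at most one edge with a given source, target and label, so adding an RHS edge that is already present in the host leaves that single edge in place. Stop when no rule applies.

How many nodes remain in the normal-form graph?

Answer: 2

Derivation:
[0] host  ⇒  2 nodes, 2 edges  {0-p->0 1-p->1}
[1] R2 @ {0↦0, 1↦1}  ⇒  2 nodes, 1 edges  {1-p->1}
[2] R2 @ {0↦1, 1↦0}  ⇒  2 nodes, 0 edges  {∅}
final graph: no rule applies after step 2
NF nodes: {0:D, 1:D}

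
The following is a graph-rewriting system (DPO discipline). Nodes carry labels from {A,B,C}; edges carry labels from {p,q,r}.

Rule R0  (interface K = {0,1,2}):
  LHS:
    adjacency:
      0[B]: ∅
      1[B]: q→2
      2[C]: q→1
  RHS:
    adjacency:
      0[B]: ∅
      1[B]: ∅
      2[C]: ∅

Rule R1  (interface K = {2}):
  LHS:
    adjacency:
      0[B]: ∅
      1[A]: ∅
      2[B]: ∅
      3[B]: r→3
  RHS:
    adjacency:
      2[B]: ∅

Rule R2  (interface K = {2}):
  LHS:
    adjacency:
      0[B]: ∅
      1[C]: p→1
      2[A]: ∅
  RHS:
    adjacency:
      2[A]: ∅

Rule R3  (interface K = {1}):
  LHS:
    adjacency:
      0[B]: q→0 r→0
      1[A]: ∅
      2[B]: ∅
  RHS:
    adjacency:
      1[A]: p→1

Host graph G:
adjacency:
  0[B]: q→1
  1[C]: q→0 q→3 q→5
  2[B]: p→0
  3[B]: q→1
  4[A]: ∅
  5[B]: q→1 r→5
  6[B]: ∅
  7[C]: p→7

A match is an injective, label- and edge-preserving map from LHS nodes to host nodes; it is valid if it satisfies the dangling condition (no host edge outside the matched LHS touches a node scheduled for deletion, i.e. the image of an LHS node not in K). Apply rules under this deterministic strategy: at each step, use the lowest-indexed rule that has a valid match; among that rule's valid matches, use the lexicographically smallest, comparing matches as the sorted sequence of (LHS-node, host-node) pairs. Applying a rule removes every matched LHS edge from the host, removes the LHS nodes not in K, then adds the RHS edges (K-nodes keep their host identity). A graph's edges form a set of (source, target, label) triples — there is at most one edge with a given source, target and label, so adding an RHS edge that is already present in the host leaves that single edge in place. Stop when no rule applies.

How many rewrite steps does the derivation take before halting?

start.  V:8 E:9  edges: 0-q->1 1-q->0 1-q->3 1-q->5 2-p->0 3-q->1 5-q->1 5-r->5 7-p->7
1. fire R0 via {0↦0, 1↦3, 2↦1}  →  V:8 E:7  edges: 0-q->1 1-q->0 1-q->5 2-p->0 5-q->1 5-r->5 7-p->7
2. fire R0 via {0↦0, 1↦5, 2↦1}  →  V:8 E:5  edges: 0-q->1 1-q->0 2-p->0 5-r->5 7-p->7
3. fire R0 via {0↦2, 1↦0, 2↦1}  →  V:8 E:3  edges: 2-p->0 5-r->5 7-p->7
4. fire R1 via {0↦3, 1↦4, 2↦0, 3↦5}  →  V:5 E:2  edges: 2-p->0 7-p->7
halt: no rule applies after step 4

Answer: 4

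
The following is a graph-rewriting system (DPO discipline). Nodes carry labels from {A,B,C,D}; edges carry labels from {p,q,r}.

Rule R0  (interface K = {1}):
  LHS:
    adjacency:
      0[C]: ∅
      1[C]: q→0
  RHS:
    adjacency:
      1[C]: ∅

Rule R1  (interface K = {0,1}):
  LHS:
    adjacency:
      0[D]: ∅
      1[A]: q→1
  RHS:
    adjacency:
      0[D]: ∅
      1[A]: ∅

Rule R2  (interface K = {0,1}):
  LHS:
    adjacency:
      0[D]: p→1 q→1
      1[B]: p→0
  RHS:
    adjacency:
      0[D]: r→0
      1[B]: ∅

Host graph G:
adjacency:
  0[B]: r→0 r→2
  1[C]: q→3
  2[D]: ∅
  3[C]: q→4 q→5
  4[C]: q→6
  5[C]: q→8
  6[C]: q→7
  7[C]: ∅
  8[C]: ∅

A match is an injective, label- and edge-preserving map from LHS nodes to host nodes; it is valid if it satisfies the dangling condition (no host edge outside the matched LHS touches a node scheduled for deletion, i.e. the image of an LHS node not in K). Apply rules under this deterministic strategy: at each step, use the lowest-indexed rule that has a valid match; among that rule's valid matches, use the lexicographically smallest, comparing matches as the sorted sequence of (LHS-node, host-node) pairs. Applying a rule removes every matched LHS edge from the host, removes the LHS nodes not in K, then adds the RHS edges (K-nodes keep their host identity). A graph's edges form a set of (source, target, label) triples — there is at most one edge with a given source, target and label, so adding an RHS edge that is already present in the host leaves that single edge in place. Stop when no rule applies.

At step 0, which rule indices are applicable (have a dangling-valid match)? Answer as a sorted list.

Answer: [R0]

Rewrite trace:
R0: 2 valid matches — {0↦7, 1↦6}, {0↦8, 1↦5}
R1: no valid match — LHS pattern not found
R2: no valid match — LHS pattern not found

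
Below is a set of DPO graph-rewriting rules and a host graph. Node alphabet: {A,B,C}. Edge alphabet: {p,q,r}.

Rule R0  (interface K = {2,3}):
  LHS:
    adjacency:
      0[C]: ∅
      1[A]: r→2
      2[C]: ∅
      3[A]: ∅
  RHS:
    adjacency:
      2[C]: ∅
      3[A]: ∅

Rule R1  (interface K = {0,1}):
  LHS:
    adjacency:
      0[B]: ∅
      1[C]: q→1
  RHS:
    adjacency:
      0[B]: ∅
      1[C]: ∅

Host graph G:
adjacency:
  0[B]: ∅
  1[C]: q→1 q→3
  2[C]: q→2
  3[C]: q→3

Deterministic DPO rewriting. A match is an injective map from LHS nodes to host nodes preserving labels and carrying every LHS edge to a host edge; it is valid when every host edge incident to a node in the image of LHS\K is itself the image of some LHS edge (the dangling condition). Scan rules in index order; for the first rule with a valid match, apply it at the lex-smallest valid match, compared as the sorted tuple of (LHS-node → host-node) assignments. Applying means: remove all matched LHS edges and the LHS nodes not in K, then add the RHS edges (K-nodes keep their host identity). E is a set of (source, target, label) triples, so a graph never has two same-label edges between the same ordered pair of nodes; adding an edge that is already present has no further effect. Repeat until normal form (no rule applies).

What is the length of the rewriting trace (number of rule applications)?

start.  V:4 E:4  edges: 1-q->1 1-q->3 2-q->2 3-q->3
1. fire R1 via {0↦0, 1↦1}  →  V:4 E:3  edges: 1-q->3 2-q->2 3-q->3
2. fire R1 via {0↦0, 1↦2}  →  V:4 E:2  edges: 1-q->3 3-q->3
3. fire R1 via {0↦0, 1↦3}  →  V:4 E:1  edges: 1-q->3
final graph: no rule applies after step 3

Answer: 3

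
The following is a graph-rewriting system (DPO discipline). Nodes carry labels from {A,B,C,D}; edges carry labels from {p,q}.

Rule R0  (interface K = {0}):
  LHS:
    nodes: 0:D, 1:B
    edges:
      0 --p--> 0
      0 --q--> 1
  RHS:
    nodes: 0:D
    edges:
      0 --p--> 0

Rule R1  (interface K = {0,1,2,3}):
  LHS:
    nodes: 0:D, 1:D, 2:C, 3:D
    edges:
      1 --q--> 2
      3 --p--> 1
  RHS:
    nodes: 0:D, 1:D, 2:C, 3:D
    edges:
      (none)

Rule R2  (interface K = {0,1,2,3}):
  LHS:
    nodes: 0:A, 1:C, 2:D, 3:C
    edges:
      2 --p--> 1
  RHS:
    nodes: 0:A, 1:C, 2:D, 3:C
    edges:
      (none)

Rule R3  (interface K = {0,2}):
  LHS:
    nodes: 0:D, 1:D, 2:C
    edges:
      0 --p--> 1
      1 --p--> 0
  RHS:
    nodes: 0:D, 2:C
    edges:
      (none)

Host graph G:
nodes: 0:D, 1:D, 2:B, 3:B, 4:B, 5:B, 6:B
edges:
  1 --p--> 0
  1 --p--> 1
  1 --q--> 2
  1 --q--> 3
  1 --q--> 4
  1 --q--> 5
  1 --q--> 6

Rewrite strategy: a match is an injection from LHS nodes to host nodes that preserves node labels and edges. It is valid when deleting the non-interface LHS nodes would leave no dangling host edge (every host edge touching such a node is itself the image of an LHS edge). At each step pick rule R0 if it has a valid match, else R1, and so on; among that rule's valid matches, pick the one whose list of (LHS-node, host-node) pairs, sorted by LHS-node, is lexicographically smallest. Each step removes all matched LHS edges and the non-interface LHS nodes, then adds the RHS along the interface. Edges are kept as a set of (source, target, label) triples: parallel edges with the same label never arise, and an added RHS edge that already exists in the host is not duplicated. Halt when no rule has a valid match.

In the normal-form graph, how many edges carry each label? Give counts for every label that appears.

Answer: p:2

Steps:
[0] host  ⇒  7 nodes, 7 edges  {1-p->0 1-p->1 1-q->2 1-q->3 1-q->4 1-q->5 1-q->6}
[1] R0 @ {0↦1, 1↦2}  ⇒  6 nodes, 6 edges  {1-p->0 1-p->1 1-q->3 1-q->4 1-q->5 1-q->6}
[2] R0 @ {0↦1, 1↦3}  ⇒  5 nodes, 5 edges  {1-p->0 1-p->1 1-q->4 1-q->5 1-q->6}
[3] R0 @ {0↦1, 1↦4}  ⇒  4 nodes, 4 edges  {1-p->0 1-p->1 1-q->5 1-q->6}
[4] R0 @ {0↦1, 1↦5}  ⇒  3 nodes, 3 edges  {1-p->0 1-p->1 1-q->6}
[5] R0 @ {0↦1, 1↦6}  ⇒  2 nodes, 2 edges  {1-p->0 1-p->1}
halt: no rule applies after step 5
NF edges: [(1, 0, 'p'), (1, 1, 'p')]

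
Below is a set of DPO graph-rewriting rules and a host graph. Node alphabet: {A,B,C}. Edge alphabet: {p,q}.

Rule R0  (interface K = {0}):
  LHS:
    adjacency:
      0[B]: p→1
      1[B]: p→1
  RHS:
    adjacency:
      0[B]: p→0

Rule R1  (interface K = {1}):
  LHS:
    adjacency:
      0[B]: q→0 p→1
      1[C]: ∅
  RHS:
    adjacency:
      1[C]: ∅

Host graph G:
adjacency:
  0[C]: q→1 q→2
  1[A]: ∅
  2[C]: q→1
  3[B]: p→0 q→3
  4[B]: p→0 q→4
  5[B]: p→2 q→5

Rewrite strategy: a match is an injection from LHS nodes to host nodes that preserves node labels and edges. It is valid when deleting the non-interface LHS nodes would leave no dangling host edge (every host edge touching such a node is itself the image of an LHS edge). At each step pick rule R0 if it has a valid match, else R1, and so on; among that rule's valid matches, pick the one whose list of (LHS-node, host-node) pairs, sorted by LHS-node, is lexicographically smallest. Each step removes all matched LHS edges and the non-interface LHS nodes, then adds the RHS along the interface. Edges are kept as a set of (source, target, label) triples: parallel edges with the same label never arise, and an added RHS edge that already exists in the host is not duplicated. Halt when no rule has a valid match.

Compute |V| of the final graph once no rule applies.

Answer: 3

Steps:
[0] host  ⇒  6 nodes, 9 edges  {0-q->1 0-q->2 2-q->1 3-p->0 3-q->3 4-p->0 4-q->4 5-p->2 5-q->5}
[1] R1 @ {0↦3, 1↦0}  ⇒  5 nodes, 7 edges  {0-q->1 0-q->2 2-q->1 4-p->0 4-q->4 5-p->2 5-q->5}
[2] R1 @ {0↦4, 1↦0}  ⇒  4 nodes, 5 edges  {0-q->1 0-q->2 2-q->1 5-p->2 5-q->5}
[3] R1 @ {0↦5, 1↦2}  ⇒  3 nodes, 3 edges  {0-q->1 0-q->2 2-q->1}
final graph: no rule applies after step 3
NF nodes: {0:C, 1:A, 2:C}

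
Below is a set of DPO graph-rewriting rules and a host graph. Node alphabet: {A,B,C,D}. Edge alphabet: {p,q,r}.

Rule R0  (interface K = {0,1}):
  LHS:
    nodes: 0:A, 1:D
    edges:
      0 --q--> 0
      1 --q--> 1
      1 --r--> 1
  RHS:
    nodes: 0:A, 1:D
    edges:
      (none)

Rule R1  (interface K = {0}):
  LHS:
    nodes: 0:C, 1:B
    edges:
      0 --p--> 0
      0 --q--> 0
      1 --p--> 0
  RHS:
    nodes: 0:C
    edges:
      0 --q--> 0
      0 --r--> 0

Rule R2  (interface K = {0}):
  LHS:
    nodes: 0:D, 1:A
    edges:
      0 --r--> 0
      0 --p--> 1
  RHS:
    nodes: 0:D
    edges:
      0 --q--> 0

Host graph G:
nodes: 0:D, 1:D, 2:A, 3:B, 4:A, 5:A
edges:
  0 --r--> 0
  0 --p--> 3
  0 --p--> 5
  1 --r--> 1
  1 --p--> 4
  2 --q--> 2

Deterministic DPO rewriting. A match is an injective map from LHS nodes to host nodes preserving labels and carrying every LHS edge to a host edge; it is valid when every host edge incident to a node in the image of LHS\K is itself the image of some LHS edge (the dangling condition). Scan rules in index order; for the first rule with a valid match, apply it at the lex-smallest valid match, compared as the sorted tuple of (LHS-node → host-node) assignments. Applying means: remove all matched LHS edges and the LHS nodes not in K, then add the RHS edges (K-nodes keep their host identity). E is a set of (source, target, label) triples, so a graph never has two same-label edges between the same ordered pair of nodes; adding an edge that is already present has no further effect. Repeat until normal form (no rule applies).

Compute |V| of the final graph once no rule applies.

initial: |V|=6 |E|=6  E = 0-r->0 0-p->3 0-p->5 1-r->1 1-p->4 2-q->2
step 1: apply R2 at {0↦0, 1↦5}  → |V|=5 |E|=5  E = 0-q->0 0-p->3 1-r->1 1-p->4 2-q->2
step 2: apply R2 at {0↦1, 1↦4}  → |V|=4 |E|=4  E = 0-q->0 0-p->3 1-q->1 2-q->2
final graph: no rule applies after step 2
NF nodes: {0:D, 1:D, 2:A, 3:B}

Answer: 4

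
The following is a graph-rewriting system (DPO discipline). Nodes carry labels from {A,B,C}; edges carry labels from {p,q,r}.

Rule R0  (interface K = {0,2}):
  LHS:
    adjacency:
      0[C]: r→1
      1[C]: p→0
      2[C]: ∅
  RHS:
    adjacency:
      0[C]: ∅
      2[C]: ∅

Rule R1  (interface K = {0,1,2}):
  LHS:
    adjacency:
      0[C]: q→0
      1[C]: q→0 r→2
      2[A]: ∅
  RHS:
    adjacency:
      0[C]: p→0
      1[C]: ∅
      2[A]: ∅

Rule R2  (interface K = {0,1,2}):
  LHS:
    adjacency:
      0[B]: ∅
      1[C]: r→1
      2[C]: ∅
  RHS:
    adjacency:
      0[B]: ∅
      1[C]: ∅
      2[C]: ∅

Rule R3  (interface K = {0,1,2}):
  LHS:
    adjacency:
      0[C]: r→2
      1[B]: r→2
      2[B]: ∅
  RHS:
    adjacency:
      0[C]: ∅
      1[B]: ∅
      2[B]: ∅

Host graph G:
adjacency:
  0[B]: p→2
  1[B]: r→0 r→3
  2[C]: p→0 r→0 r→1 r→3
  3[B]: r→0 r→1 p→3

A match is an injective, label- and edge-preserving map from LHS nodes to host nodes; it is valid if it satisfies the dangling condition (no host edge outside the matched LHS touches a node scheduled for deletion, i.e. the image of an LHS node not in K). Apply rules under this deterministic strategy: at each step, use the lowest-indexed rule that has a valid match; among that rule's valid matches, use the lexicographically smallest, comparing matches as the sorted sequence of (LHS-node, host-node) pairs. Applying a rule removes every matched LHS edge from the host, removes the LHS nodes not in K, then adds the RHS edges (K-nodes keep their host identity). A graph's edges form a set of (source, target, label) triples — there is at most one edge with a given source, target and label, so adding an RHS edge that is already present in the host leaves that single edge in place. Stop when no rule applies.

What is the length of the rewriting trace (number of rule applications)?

Answer: 3

Derivation:
start.  V:4 E:10  edges: 0-p->2 1-r->0 1-r->3 2-p->0 2-r->0 2-r->1 2-r->3 3-r->0 3-r->1 3-p->3
1. fire R3 via {0↦2, 1↦1, 2↦0}  →  V:4 E:8  edges: 0-p->2 1-r->3 2-p->0 2-r->1 2-r->3 3-r->0 3-r->1 3-p->3
2. fire R3 via {0↦2, 1↦1, 2↦3}  →  V:4 E:6  edges: 0-p->2 2-p->0 2-r->1 3-r->0 3-r->1 3-p->3
3. fire R3 via {0↦2, 1↦3, 2↦1}  →  V:4 E:4  edges: 0-p->2 2-p->0 3-r->0 3-p->3
halt: no rule applies after step 3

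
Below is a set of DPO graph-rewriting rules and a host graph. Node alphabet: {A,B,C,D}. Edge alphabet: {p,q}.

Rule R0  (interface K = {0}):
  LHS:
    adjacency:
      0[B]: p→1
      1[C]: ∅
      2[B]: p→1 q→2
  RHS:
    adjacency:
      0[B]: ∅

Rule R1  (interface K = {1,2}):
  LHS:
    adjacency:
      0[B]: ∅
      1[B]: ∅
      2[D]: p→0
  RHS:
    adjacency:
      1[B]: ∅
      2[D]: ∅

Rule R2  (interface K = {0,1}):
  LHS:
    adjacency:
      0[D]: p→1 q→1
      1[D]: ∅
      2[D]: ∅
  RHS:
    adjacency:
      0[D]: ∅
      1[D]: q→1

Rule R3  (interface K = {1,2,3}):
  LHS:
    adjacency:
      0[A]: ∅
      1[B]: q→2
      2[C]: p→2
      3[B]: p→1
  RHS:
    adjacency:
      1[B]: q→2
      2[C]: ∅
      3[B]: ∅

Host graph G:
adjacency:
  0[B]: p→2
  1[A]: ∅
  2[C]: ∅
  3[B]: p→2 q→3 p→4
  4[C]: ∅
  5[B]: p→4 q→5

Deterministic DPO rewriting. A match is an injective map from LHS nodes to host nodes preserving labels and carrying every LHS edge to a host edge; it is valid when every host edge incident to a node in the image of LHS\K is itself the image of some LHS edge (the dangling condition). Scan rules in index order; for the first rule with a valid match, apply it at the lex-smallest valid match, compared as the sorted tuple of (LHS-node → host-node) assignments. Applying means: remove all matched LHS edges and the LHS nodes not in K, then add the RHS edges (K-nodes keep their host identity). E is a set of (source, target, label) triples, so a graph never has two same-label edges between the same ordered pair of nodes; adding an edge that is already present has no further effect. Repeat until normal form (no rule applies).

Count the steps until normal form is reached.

[0] host  ⇒  6 nodes, 6 edges  {0-p->2 3-p->2 3-q->3 3-p->4 5-p->4 5-q->5}
[1] R0 @ {0↦3, 1↦4, 2↦5}  ⇒  4 nodes, 3 edges  {0-p->2 3-p->2 3-q->3}
[2] R0 @ {0↦0, 1↦2, 2↦3}  ⇒  2 nodes, 0 edges  {∅}
final graph: no rule applies after step 2

Answer: 2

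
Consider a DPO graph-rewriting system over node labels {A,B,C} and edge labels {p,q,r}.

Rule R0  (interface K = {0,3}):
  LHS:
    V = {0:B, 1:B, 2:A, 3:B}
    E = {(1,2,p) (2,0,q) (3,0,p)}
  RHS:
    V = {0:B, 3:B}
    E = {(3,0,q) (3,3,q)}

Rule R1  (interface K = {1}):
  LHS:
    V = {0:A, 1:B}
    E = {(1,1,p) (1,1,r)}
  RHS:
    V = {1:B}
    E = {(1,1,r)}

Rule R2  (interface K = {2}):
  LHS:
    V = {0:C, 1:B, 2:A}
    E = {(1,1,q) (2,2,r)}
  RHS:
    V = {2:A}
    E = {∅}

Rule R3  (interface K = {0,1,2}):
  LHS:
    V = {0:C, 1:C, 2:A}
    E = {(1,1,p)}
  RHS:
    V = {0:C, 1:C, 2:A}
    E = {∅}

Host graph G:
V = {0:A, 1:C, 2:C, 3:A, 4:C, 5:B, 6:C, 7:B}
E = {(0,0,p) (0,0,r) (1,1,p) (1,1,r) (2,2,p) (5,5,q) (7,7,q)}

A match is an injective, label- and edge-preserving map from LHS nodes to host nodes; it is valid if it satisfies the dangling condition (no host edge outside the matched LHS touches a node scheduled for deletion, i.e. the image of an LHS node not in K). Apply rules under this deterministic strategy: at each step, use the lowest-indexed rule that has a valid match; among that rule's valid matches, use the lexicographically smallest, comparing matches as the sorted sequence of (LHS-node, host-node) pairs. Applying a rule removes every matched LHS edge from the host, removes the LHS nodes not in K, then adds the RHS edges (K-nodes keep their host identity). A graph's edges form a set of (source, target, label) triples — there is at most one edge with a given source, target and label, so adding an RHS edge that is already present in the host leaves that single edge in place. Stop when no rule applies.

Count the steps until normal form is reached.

Answer: 3

Rewrite trace:
start.  V:8 E:7  edges: 0-p->0 0-r->0 1-p->1 1-r->1 2-p->2 5-q->5 7-q->7
1. fire R2 via {0↦4, 1↦5, 2↦0}  →  V:6 E:5  edges: 0-p->0 1-p->1 1-r->1 2-p->2 7-q->7
2. fire R3 via {0↦1, 1↦2, 2↦0}  →  V:6 E:4  edges: 0-p->0 1-p->1 1-r->1 7-q->7
3. fire R3 via {0↦2, 1↦1, 2↦0}  →  V:6 E:3  edges: 0-p->0 1-r->1 7-q->7
normal form: no rule applies after step 3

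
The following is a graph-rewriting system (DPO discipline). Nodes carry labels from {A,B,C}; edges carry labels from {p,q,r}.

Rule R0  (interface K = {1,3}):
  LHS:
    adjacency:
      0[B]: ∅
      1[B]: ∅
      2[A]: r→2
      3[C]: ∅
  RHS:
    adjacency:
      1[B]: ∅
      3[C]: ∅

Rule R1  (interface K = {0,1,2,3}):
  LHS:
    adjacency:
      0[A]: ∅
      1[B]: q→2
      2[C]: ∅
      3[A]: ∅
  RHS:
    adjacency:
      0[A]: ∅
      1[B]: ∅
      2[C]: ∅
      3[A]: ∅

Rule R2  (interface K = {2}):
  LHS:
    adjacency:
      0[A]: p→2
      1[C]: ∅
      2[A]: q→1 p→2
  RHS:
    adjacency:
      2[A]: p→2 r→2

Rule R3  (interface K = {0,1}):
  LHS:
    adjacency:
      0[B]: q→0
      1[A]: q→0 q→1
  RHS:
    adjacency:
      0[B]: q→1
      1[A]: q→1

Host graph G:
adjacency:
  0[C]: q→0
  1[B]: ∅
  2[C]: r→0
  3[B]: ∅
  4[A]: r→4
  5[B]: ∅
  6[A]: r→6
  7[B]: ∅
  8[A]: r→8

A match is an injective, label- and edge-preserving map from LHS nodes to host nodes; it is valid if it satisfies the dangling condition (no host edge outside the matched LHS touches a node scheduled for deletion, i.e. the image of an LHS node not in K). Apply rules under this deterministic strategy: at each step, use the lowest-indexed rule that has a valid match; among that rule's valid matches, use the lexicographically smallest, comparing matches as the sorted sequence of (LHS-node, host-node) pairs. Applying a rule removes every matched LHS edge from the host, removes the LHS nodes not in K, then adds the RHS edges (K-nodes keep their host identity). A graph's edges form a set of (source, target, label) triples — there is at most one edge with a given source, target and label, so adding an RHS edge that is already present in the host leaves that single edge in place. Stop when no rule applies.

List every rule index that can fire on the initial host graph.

Answer: [R0]

Derivation:
R0: 72 valid matches — {0↦1, 1↦3, 2↦4, 3↦0}, {0↦1, 1↦3, 2↦4, 3↦2}, {0↦1, 1↦3, 2↦6, 3↦0} (+69 more)
R1: no valid match — LHS pattern not found
R2: no valid match — LHS pattern not found
R3: no valid match — LHS pattern not found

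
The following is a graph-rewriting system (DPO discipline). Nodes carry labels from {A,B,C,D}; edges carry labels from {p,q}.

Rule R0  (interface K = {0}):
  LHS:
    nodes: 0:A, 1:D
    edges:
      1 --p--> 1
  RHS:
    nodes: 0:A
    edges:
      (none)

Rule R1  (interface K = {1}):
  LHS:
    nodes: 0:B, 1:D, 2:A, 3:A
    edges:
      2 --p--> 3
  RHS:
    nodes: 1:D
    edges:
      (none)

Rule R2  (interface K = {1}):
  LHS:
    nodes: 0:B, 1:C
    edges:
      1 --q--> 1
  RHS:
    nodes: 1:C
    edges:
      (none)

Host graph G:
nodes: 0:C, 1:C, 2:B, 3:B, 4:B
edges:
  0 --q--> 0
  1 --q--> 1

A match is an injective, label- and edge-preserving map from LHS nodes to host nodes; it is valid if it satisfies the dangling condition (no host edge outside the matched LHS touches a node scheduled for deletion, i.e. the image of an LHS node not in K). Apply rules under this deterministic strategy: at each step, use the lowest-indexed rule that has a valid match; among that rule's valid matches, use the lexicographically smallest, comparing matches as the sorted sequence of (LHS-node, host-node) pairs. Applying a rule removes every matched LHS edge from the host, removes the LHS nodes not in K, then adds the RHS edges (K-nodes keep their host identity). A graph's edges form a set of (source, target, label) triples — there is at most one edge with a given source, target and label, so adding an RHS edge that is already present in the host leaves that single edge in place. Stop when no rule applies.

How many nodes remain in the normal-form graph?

Answer: 3

Rewrite trace:
initial: |V|=5 |E|=2  E = 0-q->0 1-q->1
step 1: apply R2 at {0↦2, 1↦0}  → |V|=4 |E|=1  E = 1-q->1
step 2: apply R2 at {0↦3, 1↦1}  → |V|=3 |E|=0  E = ∅
final graph: no rule applies after step 2
NF nodes: {0:C, 1:C, 4:B}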